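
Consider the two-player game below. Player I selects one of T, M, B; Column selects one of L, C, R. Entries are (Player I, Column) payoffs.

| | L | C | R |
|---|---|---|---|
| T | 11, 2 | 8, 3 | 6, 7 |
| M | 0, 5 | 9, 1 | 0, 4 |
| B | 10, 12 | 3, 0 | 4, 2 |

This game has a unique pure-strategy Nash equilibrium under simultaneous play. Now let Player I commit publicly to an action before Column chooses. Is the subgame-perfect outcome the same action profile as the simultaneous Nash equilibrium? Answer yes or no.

no

Work backward from Column's decision.
- T: BR = R, leader payoff 6.
- M: BR = L, leader payoff 0.
- B: BR = L, leader payoff 10.
Player I's induced payoffs are 6, 0, 10, so Player I commits to B. Subgame-perfect outcome: (B, L) with payoffs (10, 12).
Now find the simultaneous Nash equilibrium.
Player I's best replies: L→T; C→M; R→T.
Column's best replies: T→R; M→L; B→L.
The unique mutual best reply is (T, R), giving (6, 7).
Sequential outcome (B, L) differs from the Nash profile (T, R).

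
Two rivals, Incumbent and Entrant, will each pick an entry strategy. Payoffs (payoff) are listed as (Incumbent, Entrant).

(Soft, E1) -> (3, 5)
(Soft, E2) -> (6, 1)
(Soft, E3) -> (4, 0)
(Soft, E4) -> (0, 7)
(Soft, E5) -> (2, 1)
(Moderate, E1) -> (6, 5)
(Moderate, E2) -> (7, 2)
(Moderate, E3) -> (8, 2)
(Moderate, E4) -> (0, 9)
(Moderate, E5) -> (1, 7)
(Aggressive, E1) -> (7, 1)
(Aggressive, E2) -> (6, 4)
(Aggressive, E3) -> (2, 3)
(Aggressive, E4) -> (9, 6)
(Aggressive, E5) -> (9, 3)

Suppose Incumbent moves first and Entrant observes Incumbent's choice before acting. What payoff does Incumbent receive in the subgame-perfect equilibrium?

Work backward from Entrant's decision.
- Soft → Entrant plays E4 (best of 5, 1, 0, 7, 1); Incumbent gets 0.
- Moderate → Entrant plays E4 (best of 5, 2, 2, 9, 7); Incumbent gets 0.
- Aggressive → Entrant plays E4 (best of 1, 4, 3, 6, 3); Incumbent gets 9.
Among 0, 0, 9, the best is 9 at Aggressive. Subgame-perfect outcome: (Aggressive, E4) with payoffs (9, 6).

9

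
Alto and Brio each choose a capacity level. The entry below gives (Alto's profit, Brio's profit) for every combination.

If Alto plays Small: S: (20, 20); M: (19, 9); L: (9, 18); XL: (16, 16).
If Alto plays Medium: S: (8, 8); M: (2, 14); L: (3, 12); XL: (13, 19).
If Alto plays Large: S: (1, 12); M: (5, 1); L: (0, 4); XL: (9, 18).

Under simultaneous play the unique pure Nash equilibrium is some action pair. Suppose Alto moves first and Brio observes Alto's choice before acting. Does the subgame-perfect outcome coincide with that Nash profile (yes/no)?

Work backward from Brio's decision.
- Small: BR = S, leader payoff 20.
- Medium: BR = XL, leader payoff 13.
- Large: BR = XL, leader payoff 9.
Maximizing over 20, 13, 9, Alto chooses Small. Subgame-perfect outcome: (Small, S) with payoffs (20, 20).
Under simultaneous play:
Alto's best replies: S→Small; M→Small; L→Small; XL→Small.
Brio's best replies: Small→S; Medium→XL; Large→XL.
Only (Small, S) has each player best-responding; Nash payoffs (20, 20).
Sequential outcome (Small, S) coincides with the Nash profile (Small, S).

yes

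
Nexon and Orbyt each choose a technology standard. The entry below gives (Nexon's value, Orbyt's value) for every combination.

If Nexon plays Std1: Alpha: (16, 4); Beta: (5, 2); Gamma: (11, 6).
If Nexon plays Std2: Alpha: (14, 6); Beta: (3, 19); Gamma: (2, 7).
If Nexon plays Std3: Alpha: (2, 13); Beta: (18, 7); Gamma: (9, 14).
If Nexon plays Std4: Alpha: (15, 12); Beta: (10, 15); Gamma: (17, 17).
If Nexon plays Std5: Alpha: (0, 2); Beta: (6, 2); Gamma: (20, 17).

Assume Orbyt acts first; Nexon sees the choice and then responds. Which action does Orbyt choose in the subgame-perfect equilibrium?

Gamma

Solve by backward induction (Orbyt leads).
- Alpha: BR = Std1, leader payoff 4.
- Beta: BR = Std3, leader payoff 7.
- Gamma: BR = Std5, leader payoff 17.
Orbyt's induced payoffs are 4, 7, 17, so Orbyt commits to Gamma. Subgame-perfect outcome: (Std5, Gamma) with payoffs (20, 17).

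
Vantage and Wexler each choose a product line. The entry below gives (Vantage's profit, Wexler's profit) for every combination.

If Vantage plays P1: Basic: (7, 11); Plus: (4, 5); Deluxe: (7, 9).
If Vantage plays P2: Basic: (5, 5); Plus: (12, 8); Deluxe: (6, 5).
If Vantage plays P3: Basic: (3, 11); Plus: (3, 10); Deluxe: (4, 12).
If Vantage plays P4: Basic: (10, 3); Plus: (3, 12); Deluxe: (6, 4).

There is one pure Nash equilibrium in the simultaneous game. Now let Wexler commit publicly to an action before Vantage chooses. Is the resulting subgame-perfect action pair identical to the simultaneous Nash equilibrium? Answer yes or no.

no

Backward induction with Wexler moving first.
- Basic: Vantage compares 7, 5, 3, 10 and picks P4; Wexler would get 3.
- Plus: Vantage compares 4, 12, 3, 3 and picks P2; Wexler would get 8.
- Deluxe: Vantage compares 7, 6, 4, 6 and picks P1; Wexler would get 9.
Wexler's induced payoffs are 3, 8, 9, so Wexler commits to Deluxe. Subgame-perfect outcome: (P1, Deluxe) with payoffs (7, 9).
For the simultaneous game, intersect best replies.
Vantage's best replies: Basic→P4; Plus→P2; Deluxe→P1.
Wexler's best replies: P1→Basic; P2→Plus; P3→Deluxe; P4→Plus.
Only (P2, Plus) has each player best-responding; Nash payoffs (12, 8).
Sequential outcome (P1, Deluxe) differs from the Nash profile (P2, Plus).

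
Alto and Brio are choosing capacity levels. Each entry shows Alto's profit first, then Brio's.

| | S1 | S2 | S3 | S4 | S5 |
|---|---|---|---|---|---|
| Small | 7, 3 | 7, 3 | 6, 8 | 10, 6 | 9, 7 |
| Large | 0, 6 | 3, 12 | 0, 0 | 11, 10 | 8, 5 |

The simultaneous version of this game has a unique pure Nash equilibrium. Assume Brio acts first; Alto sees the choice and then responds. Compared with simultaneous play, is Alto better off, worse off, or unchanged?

better off

Work backward from Alto's decision.
- S1: BR = Small, leader payoff 3.
- S2: BR = Small, leader payoff 3.
- S3: BR = Small, leader payoff 8.
- S4: BR = Large, leader payoff 10.
- S5: BR = Small, leader payoff 7.
Brio's induced payoffs are 3, 3, 8, 10, 7, so Brio commits to S4. Subgame-perfect outcome: (Large, S4) with payoffs (11, 10).
Now find the simultaneous Nash equilibrium.
Alto's best replies: S1→Small; S2→Small; S3→Small; S4→Large; S5→Small.
Brio's best replies: Small→S3; Large→S2.
Only (Small, S3) has each player best-responding; Nash payoffs (6, 8).
Alto earns 11 sequentially versus 6 at the Nash outcome: better off.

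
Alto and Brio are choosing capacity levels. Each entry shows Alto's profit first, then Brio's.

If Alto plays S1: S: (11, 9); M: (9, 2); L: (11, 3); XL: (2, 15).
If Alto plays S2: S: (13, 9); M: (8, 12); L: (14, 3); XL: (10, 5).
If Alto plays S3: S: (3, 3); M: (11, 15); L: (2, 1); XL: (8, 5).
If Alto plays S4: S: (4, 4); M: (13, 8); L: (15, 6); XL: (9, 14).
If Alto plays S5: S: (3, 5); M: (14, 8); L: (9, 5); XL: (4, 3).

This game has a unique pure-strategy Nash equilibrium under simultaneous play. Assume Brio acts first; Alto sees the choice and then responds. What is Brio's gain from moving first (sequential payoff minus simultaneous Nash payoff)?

Work backward from Alto's decision.
- S → Alto plays S2 (best of 11, 13, 3, 4, 3); Brio gets 9.
- M → Alto plays S5 (best of 9, 8, 11, 13, 14); Brio gets 8.
- L → Alto plays S4 (best of 11, 14, 2, 15, 9); Brio gets 6.
- XL → Alto plays S2 (best of 2, 10, 8, 9, 4); Brio gets 5.
Maximizing over 9, 8, 6, 5, Brio chooses S. Subgame-perfect outcome: (S2, S) with payoffs (13, 9).
For the simultaneous game, intersect best replies.
Alto's best replies: S→S2; M→S5; L→S4; XL→S2.
Brio's best replies: S1→XL; S2→M; S3→M; S4→XL; S5→M.
The unique mutual best reply is (S5, M), giving (14, 8).
Brio's commitment gain: 9 − 8 = 1.

1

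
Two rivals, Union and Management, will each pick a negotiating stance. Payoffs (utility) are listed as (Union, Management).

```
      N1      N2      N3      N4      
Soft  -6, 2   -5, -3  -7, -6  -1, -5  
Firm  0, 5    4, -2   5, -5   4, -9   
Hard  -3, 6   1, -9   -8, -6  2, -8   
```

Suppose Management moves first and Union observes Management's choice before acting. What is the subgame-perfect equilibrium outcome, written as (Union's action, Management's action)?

Work backward from Union's decision.
- N1: BR = Firm, leader payoff 5.
- N2: BR = Firm, leader payoff -2.
- N3: BR = Firm, leader payoff -5.
- N4: BR = Firm, leader payoff -9.
Among 5, -2, -5, -9, the best is 5 at N1. Subgame-perfect outcome: (Firm, N1) with payoffs (0, 5).

(Firm, N1)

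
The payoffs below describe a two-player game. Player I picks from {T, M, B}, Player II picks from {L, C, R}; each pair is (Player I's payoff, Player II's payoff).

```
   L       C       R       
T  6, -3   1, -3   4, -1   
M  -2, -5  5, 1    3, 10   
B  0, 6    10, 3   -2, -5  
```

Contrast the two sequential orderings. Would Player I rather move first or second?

second

If Player I leads: Player II's best replies are T→R, M→R, B→L; Player I's induced payoffs 4, 3, 0; outcome (T, R), payoffs (4, -1).
If Player II leads: Player I's best replies are L→T, C→B, R→T; Player II's induced payoffs -3, 3, -1; outcome (B, C), payoffs (10, 3).
Player I gets 4 moving first and 10 moving second, so Player I prefers to move second.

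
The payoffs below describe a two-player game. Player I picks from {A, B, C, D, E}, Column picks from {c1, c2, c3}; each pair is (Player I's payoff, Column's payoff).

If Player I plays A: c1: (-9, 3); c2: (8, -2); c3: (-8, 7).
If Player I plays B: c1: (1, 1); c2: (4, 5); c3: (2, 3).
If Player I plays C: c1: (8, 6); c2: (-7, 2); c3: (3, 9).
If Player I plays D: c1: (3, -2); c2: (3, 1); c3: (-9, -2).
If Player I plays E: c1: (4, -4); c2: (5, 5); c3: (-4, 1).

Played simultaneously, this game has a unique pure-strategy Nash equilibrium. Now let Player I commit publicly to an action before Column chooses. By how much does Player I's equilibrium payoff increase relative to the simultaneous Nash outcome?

2

Backward induction with Player I moving first.
- A: BR = c3, leader payoff -8.
- B: BR = c2, leader payoff 4.
- C: BR = c3, leader payoff 3.
- D: BR = c2, leader payoff 3.
- E: BR = c2, leader payoff 5.
Among -8, 4, 3, 3, 5, the best is 5 at E. Subgame-perfect outcome: (E, c2) with payoffs (5, 5).
Now find the simultaneous Nash equilibrium.
Player I's best replies: c1→C; c2→A; c3→C.
Column's best replies: A→c3; B→c2; C→c3; D→c2; E→c2.
The unique mutual best reply is (C, c3), giving (3, 9).
Player I's commitment gain: 5 − 3 = 2.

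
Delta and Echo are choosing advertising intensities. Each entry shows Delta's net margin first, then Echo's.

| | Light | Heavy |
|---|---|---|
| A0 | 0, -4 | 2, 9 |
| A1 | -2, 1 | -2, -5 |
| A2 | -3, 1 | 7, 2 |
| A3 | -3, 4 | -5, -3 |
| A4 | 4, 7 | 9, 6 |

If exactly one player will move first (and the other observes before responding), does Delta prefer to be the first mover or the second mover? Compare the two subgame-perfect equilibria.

first

If Delta leads: Echo's best replies are A0→Heavy, A1→Light, A2→Heavy, A3→Light, A4→Light; Delta's induced payoffs 2, -2, 7, -3, 4; outcome (A2, Heavy), payoffs (7, 2).
If Echo leads: Delta's best replies are Light→A4, Heavy→A4; Echo's induced payoffs 7, 6; outcome (A4, Light), payoffs (4, 7).
Delta gets 7 moving first and 4 moving second, so Delta prefers to move first.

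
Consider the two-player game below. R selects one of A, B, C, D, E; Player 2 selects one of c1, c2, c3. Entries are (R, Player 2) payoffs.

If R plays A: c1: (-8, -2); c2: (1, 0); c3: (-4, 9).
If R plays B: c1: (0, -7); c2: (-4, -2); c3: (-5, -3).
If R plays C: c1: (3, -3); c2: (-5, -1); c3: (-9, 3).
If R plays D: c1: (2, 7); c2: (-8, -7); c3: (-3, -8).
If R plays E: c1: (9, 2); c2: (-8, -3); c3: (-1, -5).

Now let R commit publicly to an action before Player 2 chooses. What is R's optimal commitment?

E

Work backward from Player 2's decision.
- A: BR = c3, leader payoff -4.
- B: BR = c2, leader payoff -4.
- C: BR = c3, leader payoff -9.
- D: BR = c1, leader payoff 2.
- E: BR = c1, leader payoff 9.
R's induced payoffs are -4, -4, -9, 2, 9, so R commits to E. Subgame-perfect outcome: (E, c1) with payoffs (9, 2).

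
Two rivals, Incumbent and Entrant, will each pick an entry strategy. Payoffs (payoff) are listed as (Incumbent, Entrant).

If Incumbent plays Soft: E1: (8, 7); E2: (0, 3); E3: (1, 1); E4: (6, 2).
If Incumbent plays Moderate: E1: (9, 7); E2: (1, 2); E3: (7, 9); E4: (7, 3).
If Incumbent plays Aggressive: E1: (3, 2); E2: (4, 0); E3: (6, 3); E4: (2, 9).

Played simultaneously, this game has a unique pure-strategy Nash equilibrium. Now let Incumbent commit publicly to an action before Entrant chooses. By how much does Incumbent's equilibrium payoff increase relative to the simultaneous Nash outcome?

Entrant best-responds to each possible Incumbent move:
- Soft: Entrant compares 7, 3, 1, 2 and picks E1; Incumbent would get 8.
- Moderate: Entrant compares 7, 2, 9, 3 and picks E3; Incumbent would get 7.
- Aggressive: Entrant compares 2, 0, 3, 9 and picks E4; Incumbent would get 2.
Among 8, 7, 2, the best is 8 at Soft. Subgame-perfect outcome: (Soft, E1) with payoffs (8, 7).
Under simultaneous play:
Incumbent's best replies: E1→Moderate; E2→Aggressive; E3→Moderate; E4→Moderate.
Entrant's best replies: Soft→E1; Moderate→E3; Aggressive→E4.
The unique mutual best reply is (Moderate, E3), giving (7, 9).
Incumbent's commitment gain: 8 − 7 = 1.

1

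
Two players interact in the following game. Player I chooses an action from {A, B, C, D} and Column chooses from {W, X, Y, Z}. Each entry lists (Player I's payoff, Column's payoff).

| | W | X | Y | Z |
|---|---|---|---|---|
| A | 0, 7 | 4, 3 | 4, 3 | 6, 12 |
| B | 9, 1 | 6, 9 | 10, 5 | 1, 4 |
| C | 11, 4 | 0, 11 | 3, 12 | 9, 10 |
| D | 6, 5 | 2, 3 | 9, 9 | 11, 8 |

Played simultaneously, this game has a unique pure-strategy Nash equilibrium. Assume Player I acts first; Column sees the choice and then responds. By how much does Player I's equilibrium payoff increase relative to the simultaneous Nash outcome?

Solve by backward induction (Player I leads).
- A: BR = Z, leader payoff 6.
- B: BR = X, leader payoff 6.
- C: BR = Y, leader payoff 3.
- D: BR = Y, leader payoff 9.
Player I's induced payoffs are 6, 6, 3, 9, so Player I commits to D. Subgame-perfect outcome: (D, Y) with payoffs (9, 9).
For the simultaneous game, intersect best replies.
Player I's best replies: W→C; X→B; Y→B; Z→D.
Column's best replies: A→Z; B→X; C→Y; D→Y.
The unique mutual best reply is (B, X), giving (6, 9).
Player I's commitment gain: 9 − 6 = 3.

3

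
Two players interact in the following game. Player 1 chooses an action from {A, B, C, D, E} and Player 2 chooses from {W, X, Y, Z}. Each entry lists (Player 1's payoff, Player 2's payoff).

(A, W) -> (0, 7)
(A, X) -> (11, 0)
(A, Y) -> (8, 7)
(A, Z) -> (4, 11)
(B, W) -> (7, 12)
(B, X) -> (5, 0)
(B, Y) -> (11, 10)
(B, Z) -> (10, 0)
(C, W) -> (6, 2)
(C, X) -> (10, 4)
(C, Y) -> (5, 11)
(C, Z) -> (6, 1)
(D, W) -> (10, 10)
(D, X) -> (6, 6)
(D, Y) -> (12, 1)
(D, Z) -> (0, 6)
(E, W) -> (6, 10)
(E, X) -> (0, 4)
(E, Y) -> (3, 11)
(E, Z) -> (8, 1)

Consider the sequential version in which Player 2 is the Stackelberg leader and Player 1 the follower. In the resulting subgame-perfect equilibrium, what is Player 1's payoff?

10

Player 1 best-responds to each possible Player 2 move:
- W: BR = D, leader payoff 10.
- X: BR = A, leader payoff 0.
- Y: BR = D, leader payoff 1.
- Z: BR = B, leader payoff 0.
Player 2's induced payoffs are 10, 0, 1, 0, so Player 2 commits to W. Subgame-perfect outcome: (D, W) with payoffs (10, 10).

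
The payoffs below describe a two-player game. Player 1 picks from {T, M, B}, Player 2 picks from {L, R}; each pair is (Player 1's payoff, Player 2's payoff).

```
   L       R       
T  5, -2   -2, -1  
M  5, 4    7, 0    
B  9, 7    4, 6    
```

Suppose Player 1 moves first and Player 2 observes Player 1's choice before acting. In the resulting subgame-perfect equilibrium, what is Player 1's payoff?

9

Backward induction with Player 1 moving first.
- T → Player 2 plays R (best of -2, -1); Player 1 gets -2.
- M → Player 2 plays L (best of 4, 0); Player 1 gets 5.
- B → Player 2 plays L (best of 7, 6); Player 1 gets 9.
Maximizing over -2, 5, 9, Player 1 chooses B. Subgame-perfect outcome: (B, L) with payoffs (9, 7).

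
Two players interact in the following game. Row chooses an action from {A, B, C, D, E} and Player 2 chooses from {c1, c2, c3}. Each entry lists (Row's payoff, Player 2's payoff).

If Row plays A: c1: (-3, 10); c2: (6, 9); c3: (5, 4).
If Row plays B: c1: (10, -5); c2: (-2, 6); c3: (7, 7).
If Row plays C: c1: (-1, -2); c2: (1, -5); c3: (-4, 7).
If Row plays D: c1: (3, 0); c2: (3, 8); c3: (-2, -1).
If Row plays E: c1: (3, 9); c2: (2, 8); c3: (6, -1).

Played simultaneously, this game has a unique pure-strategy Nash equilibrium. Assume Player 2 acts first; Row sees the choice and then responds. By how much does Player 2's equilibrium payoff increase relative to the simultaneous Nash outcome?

Solve by backward induction (Player 2 leads).
- c1: Row compares -3, 10, -1, 3, 3 and picks B; Player 2 would get -5.
- c2: Row compares 6, -2, 1, 3, 2 and picks A; Player 2 would get 9.
- c3: Row compares 5, 7, -4, -2, 6 and picks B; Player 2 would get 7.
Player 2's induced payoffs are -5, 9, 7, so Player 2 commits to c2. Subgame-perfect outcome: (A, c2) with payoffs (6, 9).
Now find the simultaneous Nash equilibrium.
Row's best replies: c1→B; c2→A; c3→B.
Player 2's best replies: A→c1; B→c3; C→c3; D→c2; E→c1.
The unique mutual best reply is (B, c3), giving (7, 7).
Player 2's commitment gain: 9 − 7 = 2.

2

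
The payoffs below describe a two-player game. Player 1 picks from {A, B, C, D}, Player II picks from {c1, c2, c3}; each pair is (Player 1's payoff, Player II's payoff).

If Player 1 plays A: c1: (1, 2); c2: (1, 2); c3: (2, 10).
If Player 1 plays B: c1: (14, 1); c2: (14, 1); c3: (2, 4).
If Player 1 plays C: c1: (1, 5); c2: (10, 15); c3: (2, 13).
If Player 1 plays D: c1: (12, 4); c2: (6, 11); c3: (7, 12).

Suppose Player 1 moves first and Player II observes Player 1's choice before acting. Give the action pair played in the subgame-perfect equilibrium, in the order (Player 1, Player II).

(C, c2)

Player II best-responds to each possible Player 1 move:
- A: BR = c3, leader payoff 2.
- B: BR = c3, leader payoff 2.
- C: BR = c2, leader payoff 10.
- D: BR = c3, leader payoff 7.
Among 2, 2, 10, 7, the best is 10 at C. Subgame-perfect outcome: (C, c2) with payoffs (10, 15).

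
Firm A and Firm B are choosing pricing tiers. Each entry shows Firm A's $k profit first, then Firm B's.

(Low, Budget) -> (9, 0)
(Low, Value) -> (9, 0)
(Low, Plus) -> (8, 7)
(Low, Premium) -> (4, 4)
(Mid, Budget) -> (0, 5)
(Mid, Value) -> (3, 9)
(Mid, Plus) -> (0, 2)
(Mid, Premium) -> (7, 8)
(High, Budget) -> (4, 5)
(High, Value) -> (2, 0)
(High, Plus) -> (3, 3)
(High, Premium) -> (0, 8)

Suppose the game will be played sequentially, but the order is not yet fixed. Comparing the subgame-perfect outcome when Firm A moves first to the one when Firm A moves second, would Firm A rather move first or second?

first

If Firm A leads: Firm B's best replies are Low→Plus, Mid→Value, High→Premium; Firm A's induced payoffs 8, 3, 0; outcome (Low, Plus), payoffs (8, 7).
If Firm B leads: Firm A's best replies are Budget→Low, Value→Low, Plus→Low, Premium→Mid; Firm B's induced payoffs 0, 0, 7, 8; outcome (Mid, Premium), payoffs (7, 8).
Firm A gets 8 moving first and 7 moving second, so Firm A prefers to move first.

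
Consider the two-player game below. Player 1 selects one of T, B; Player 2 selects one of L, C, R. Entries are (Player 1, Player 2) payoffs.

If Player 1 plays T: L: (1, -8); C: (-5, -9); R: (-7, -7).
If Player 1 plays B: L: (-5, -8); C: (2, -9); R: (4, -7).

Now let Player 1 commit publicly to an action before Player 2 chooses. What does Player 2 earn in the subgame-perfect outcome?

Player 2 best-responds to each possible Player 1 move:
- T → Player 2 plays R (best of -8, -9, -7); Player 1 gets -7.
- B → Player 2 plays R (best of -8, -9, -7); Player 1 gets 4.
Player 1's induced payoffs are -7, 4, so Player 1 commits to B. Subgame-perfect outcome: (B, R) with payoffs (4, -7).

-7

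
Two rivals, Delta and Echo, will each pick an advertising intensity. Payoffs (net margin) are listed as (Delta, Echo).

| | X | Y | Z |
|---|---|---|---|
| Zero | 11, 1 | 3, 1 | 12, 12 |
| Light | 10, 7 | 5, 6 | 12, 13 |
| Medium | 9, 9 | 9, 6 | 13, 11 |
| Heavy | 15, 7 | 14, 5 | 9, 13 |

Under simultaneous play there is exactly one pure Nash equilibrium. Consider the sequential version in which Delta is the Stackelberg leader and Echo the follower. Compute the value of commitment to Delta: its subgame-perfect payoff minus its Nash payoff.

0

Backward induction with Delta moving first.
- Zero: Echo compares 1, 1, 12 and picks Z; Delta would get 12.
- Light: Echo compares 7, 6, 13 and picks Z; Delta would get 12.
- Medium: Echo compares 9, 6, 11 and picks Z; Delta would get 13.
- Heavy: Echo compares 7, 5, 13 and picks Z; Delta would get 9.
Maximizing over 12, 12, 13, 9, Delta chooses Medium. Subgame-perfect outcome: (Medium, Z) with payoffs (13, 11).
Now find the simultaneous Nash equilibrium.
Delta's best replies: X→Heavy; Y→Heavy; Z→Medium.
Echo's best replies: Zero→Z; Light→Z; Medium→Z; Heavy→Z.
Only (Medium, Z) has each player best-responding; Nash payoffs (13, 11).
Delta's commitment gain: 13 − 13 = 0.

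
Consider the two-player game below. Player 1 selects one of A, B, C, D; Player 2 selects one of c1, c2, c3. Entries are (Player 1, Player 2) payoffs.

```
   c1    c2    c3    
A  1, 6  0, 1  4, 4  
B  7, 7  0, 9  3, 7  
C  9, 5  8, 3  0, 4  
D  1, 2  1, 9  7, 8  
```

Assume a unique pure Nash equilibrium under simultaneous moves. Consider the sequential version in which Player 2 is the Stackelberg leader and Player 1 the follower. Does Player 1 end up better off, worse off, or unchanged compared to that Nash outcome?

Backward induction with Player 2 moving first.
- c1: BR = C, leader payoff 5.
- c2: BR = C, leader payoff 3.
- c3: BR = D, leader payoff 8.
Player 2's induced payoffs are 5, 3, 8, so Player 2 commits to c3. Subgame-perfect outcome: (D, c3) with payoffs (7, 8).
Under simultaneous play:
Player 1's best replies: c1→C; c2→C; c3→D.
Player 2's best replies: A→c1; B→c2; C→c1; D→c2.
The unique mutual best reply is (C, c1), giving (9, 5).
Player 1 earns 7 sequentially versus 9 at the Nash outcome: worse off.

worse off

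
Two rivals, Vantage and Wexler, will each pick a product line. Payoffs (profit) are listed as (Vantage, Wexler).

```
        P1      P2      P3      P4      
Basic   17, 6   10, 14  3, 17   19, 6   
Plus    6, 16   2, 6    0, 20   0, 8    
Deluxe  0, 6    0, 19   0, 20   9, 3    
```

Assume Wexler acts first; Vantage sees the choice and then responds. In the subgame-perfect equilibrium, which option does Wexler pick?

Solve by backward induction (Wexler leads).
- P1 → Vantage plays Basic (best of 17, 6, 0); Wexler gets 6.
- P2 → Vantage plays Basic (best of 10, 2, 0); Wexler gets 14.
- P3 → Vantage plays Basic (best of 3, 0, 0); Wexler gets 17.
- P4 → Vantage plays Basic (best of 19, 0, 9); Wexler gets 6.
Maximizing over 6, 14, 17, 6, Wexler chooses P3. Subgame-perfect outcome: (Basic, P3) with payoffs (3, 17).

P3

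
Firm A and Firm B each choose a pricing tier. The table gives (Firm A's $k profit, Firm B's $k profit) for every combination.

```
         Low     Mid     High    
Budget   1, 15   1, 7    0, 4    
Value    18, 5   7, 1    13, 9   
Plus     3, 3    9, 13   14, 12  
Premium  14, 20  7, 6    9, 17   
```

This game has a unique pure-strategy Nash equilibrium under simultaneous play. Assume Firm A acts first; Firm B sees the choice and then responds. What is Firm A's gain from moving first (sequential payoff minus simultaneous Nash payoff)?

Solve by backward induction (Firm A leads).
- Budget: BR = Low, leader payoff 1.
- Value: BR = High, leader payoff 13.
- Plus: BR = Mid, leader payoff 9.
- Premium: BR = Low, leader payoff 14.
Firm A's induced payoffs are 1, 13, 9, 14, so Firm A commits to Premium. Subgame-perfect outcome: (Premium, Low) with payoffs (14, 20).
For the simultaneous game, intersect best replies.
Firm A's best replies: Low→Value; Mid→Plus; High→Plus.
Firm B's best replies: Budget→Low; Value→High; Plus→Mid; Premium→Low.
Only (Plus, Mid) has each player best-responding; Nash payoffs (9, 13).
Firm A's commitment gain: 14 − 9 = 5.

5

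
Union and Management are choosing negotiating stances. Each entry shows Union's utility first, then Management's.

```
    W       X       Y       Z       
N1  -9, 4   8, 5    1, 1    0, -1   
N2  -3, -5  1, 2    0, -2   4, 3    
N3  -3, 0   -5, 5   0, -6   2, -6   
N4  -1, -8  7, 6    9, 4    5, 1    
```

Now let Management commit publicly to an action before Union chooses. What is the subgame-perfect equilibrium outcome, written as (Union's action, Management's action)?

Solve by backward induction (Management leads).
- W: BR = N4, leader payoff -8.
- X: BR = N1, leader payoff 5.
- Y: BR = N4, leader payoff 4.
- Z: BR = N4, leader payoff 1.
Maximizing over -8, 5, 4, 1, Management chooses X. Subgame-perfect outcome: (N1, X) with payoffs (8, 5).

(N1, X)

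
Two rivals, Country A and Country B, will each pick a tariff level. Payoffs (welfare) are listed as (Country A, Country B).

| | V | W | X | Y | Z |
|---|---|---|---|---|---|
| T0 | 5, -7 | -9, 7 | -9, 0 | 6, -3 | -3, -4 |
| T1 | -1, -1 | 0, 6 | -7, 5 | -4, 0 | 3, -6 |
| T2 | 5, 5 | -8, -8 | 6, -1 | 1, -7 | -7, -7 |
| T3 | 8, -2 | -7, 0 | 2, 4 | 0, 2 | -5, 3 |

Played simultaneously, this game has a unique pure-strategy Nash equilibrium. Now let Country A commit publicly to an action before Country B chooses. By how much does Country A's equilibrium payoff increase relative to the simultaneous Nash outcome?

5

Country B best-responds to each possible Country A move:
- T0: BR = W, leader payoff -9.
- T1: BR = W, leader payoff 0.
- T2: BR = V, leader payoff 5.
- T3: BR = X, leader payoff 2.
Country A's induced payoffs are -9, 0, 5, 2, so Country A commits to T2. Subgame-perfect outcome: (T2, V) with payoffs (5, 5).
For the simultaneous game, intersect best replies.
Country A's best replies: V→T3; W→T1; X→T2; Y→T0; Z→T1.
Country B's best replies: T0→W; T1→W; T2→V; T3→X.
The unique mutual best reply is (T1, W), giving (0, 6).
Country A's commitment gain: 5 − 0 = 5.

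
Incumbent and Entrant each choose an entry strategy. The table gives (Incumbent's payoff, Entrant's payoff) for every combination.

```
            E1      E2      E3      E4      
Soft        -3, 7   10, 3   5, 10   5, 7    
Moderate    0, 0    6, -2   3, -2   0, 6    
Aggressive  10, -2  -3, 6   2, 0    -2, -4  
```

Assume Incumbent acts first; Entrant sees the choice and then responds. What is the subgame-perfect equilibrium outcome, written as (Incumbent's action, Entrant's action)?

(Soft, E3)

Entrant best-responds to each possible Incumbent move:
- Soft → Entrant plays E3 (best of 7, 3, 10, 7); Incumbent gets 5.
- Moderate → Entrant plays E4 (best of 0, -2, -2, 6); Incumbent gets 0.
- Aggressive → Entrant plays E2 (best of -2, 6, 0, -4); Incumbent gets -3.
Incumbent's induced payoffs are 5, 0, -3, so Incumbent commits to Soft. Subgame-perfect outcome: (Soft, E3) with payoffs (5, 10).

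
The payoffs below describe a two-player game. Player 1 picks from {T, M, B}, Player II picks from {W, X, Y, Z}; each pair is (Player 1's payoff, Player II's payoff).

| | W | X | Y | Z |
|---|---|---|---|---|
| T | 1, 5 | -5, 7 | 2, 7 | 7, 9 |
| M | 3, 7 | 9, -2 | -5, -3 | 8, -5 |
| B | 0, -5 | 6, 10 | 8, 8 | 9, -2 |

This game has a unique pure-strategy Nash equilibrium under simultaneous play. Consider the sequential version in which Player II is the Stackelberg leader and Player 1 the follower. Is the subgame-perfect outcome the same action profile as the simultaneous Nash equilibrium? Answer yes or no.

Work backward from Player 1's decision.
- W: BR = M, leader payoff 7.
- X: BR = M, leader payoff -2.
- Y: BR = B, leader payoff 8.
- Z: BR = B, leader payoff -2.
Among 7, -2, 8, -2, the best is 8 at Y. Subgame-perfect outcome: (B, Y) with payoffs (8, 8).
For the simultaneous game, intersect best replies.
Player 1's best replies: W→M; X→M; Y→B; Z→B.
Player II's best replies: T→Z; M→W; B→X.
The unique mutual best reply is (M, W), giving (3, 7).
Sequential outcome (B, Y) differs from the Nash profile (M, W).

no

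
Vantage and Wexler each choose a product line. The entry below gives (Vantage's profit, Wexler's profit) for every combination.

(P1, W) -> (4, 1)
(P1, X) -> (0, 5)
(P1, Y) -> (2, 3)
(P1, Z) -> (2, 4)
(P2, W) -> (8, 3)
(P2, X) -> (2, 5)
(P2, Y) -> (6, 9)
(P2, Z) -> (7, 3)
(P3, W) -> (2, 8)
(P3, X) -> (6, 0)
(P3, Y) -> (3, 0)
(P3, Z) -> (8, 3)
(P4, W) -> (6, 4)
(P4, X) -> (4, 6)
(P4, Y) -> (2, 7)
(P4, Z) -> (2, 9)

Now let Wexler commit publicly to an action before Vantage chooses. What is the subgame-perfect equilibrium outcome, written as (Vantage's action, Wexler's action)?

(P2, Y)

Backward induction with Wexler moving first.
- W → Vantage plays P2 (best of 4, 8, 2, 6); Wexler gets 3.
- X → Vantage plays P3 (best of 0, 2, 6, 4); Wexler gets 0.
- Y → Vantage plays P2 (best of 2, 6, 3, 2); Wexler gets 9.
- Z → Vantage plays P3 (best of 2, 7, 8, 2); Wexler gets 3.
Maximizing over 3, 0, 9, 3, Wexler chooses Y. Subgame-perfect outcome: (P2, Y) with payoffs (6, 9).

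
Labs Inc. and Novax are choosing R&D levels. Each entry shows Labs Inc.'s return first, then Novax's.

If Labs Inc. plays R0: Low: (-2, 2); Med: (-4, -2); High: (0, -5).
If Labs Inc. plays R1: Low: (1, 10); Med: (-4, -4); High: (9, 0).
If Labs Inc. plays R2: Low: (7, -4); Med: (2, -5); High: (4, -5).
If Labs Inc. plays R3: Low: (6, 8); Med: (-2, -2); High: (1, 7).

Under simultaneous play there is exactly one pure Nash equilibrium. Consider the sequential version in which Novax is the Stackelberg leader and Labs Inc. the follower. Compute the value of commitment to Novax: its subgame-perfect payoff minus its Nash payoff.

4

Work backward from Labs Inc.'s decision.
- Low: Labs Inc. compares -2, 1, 7, 6 and picks R2; Novax would get -4.
- Med: Labs Inc. compares -4, -4, 2, -2 and picks R2; Novax would get -5.
- High: Labs Inc. compares 0, 9, 4, 1 and picks R1; Novax would get 0.
Among -4, -5, 0, the best is 0 at High. Subgame-perfect outcome: (R1, High) with payoffs (9, 0).
Under simultaneous play:
Labs Inc.'s best replies: Low→R2; Med→R2; High→R1.
Novax's best replies: R0→Low; R1→Low; R2→Low; R3→Low.
Only (R2, Low) has each player best-responding; Nash payoffs (7, -4).
Novax's commitment gain: 0 − -4 = 4.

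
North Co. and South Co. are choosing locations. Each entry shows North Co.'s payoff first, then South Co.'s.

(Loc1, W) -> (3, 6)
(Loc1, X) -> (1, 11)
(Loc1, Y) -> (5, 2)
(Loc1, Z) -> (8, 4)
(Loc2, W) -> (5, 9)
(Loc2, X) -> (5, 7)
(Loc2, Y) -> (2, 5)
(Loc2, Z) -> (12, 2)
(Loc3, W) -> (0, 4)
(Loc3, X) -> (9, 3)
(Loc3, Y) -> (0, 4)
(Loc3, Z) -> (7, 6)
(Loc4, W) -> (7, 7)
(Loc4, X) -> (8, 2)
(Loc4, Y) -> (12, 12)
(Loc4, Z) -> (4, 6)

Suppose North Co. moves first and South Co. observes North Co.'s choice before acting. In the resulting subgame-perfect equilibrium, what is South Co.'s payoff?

12

Solve by backward induction (North Co. leads).
- Loc1: South Co. compares 6, 11, 2, 4 and picks X; North Co. would get 1.
- Loc2: South Co. compares 9, 7, 5, 2 and picks W; North Co. would get 5.
- Loc3: South Co. compares 4, 3, 4, 6 and picks Z; North Co. would get 7.
- Loc4: South Co. compares 7, 2, 12, 6 and picks Y; North Co. would get 12.
Maximizing over 1, 5, 7, 12, North Co. chooses Loc4. Subgame-perfect outcome: (Loc4, Y) with payoffs (12, 12).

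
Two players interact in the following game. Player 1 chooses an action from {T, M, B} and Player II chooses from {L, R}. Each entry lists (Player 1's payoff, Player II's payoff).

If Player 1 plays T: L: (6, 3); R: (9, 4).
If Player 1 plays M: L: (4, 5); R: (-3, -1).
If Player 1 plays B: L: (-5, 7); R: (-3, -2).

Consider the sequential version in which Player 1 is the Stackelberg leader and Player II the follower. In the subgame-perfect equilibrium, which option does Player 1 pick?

T

Work backward from Player II's decision.
- T: Player II compares 3, 4 and picks R; Player 1 would get 9.
- M: Player II compares 5, -1 and picks L; Player 1 would get 4.
- B: Player II compares 7, -2 and picks L; Player 1 would get -5.
Player 1's induced payoffs are 9, 4, -5, so Player 1 commits to T. Subgame-perfect outcome: (T, R) with payoffs (9, 4).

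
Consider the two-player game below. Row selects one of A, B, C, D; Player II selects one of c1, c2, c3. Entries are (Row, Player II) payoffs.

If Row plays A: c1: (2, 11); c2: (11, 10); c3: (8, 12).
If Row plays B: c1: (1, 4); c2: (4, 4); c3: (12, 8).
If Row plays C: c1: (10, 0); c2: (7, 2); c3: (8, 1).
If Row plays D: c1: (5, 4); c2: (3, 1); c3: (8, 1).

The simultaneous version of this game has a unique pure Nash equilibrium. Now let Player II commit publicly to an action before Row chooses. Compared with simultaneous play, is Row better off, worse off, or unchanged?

worse off

Solve by backward induction (Player II leads).
- c1 → Row plays C (best of 2, 1, 10, 5); Player II gets 0.
- c2 → Row plays A (best of 11, 4, 7, 3); Player II gets 10.
- c3 → Row plays B (best of 8, 12, 8, 8); Player II gets 8.
Player II's induced payoffs are 0, 10, 8, so Player II commits to c2. Subgame-perfect outcome: (A, c2) with payoffs (11, 10).
For the simultaneous game, intersect best replies.
Row's best replies: c1→C; c2→A; c3→B.
Player II's best replies: A→c3; B→c3; C→c2; D→c1.
Only (B, c3) has each player best-responding; Nash payoffs (12, 8).
Row earns 11 sequentially versus 12 at the Nash outcome: worse off.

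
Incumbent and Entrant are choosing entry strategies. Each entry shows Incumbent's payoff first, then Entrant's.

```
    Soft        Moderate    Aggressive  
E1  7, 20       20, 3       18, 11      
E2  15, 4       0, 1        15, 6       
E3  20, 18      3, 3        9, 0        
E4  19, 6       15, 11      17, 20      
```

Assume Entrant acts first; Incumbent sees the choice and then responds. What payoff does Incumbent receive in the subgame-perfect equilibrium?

Solve by backward induction (Entrant leads).
- Soft: Incumbent compares 7, 15, 20, 19 and picks E3; Entrant would get 18.
- Moderate: Incumbent compares 20, 0, 3, 15 and picks E1; Entrant would get 3.
- Aggressive: Incumbent compares 18, 15, 9, 17 and picks E1; Entrant would get 11.
Entrant's induced payoffs are 18, 3, 11, so Entrant commits to Soft. Subgame-perfect outcome: (E3, Soft) with payoffs (20, 18).

20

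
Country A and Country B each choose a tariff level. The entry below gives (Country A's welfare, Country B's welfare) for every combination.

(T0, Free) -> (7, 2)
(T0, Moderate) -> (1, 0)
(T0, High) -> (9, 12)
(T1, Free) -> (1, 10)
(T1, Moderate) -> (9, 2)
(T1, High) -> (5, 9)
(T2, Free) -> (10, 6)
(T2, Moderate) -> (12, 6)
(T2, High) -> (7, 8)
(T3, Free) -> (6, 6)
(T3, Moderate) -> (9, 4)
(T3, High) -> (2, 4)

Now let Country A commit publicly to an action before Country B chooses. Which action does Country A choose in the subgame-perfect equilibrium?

T0

Solve by backward induction (Country A leads).
- T0: BR = High, leader payoff 9.
- T1: BR = Free, leader payoff 1.
- T2: BR = High, leader payoff 7.
- T3: BR = Free, leader payoff 6.
Maximizing over 9, 1, 7, 6, Country A chooses T0. Subgame-perfect outcome: (T0, High) with payoffs (9, 12).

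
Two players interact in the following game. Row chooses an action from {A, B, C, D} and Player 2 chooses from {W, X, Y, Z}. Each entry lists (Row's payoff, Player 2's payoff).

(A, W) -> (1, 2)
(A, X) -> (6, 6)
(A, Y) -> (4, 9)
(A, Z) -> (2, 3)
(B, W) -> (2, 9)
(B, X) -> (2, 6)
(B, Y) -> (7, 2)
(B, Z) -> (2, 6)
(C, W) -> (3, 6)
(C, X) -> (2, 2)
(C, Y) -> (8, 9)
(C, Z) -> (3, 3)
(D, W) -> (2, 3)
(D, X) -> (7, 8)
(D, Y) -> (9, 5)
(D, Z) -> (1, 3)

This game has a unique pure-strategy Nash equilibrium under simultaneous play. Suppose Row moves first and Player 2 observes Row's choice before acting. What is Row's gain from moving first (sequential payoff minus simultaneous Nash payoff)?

1

Work backward from Player 2's decision.
- A → Player 2 plays Y (best of 2, 6, 9, 3); Row gets 4.
- B → Player 2 plays W (best of 9, 6, 2, 6); Row gets 2.
- C → Player 2 plays Y (best of 6, 2, 9, 3); Row gets 8.
- D → Player 2 plays X (best of 3, 8, 5, 3); Row gets 7.
Among 4, 2, 8, 7, the best is 8 at C. Subgame-perfect outcome: (C, Y) with payoffs (8, 9).
For the simultaneous game, intersect best replies.
Row's best replies: W→C; X→D; Y→D; Z→C.
Player 2's best replies: A→Y; B→W; C→Y; D→X.
The unique mutual best reply is (D, X), giving (7, 8).
Row's commitment gain: 8 − 7 = 1.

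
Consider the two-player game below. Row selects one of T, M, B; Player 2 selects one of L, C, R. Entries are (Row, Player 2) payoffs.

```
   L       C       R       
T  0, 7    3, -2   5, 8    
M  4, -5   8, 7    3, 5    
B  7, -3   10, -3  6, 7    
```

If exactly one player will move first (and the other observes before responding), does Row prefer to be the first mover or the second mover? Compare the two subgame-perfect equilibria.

first

If Row leads: Player 2's best replies are T→R, M→C, B→R; Row's induced payoffs 5, 8, 6; outcome (M, C), payoffs (8, 7).
If Player 2 leads: Row's best replies are L→B, C→B, R→B; Player 2's induced payoffs -3, -3, 7; outcome (B, R), payoffs (6, 7).
Row gets 8 moving first and 6 moving second, so Row prefers to move first.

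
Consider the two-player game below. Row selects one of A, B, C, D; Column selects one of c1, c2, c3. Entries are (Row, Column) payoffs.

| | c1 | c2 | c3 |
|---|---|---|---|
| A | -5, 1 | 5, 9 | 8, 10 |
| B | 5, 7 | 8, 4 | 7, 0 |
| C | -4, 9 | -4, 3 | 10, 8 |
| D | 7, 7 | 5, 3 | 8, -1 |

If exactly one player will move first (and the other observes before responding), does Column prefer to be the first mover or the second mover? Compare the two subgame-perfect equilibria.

If Row leads: Column's best replies are A→c3, B→c1, C→c1, D→c1; Row's induced payoffs 8, 5, -4, 7; outcome (A, c3), payoffs (8, 10).
If Column leads: Row's best replies are c1→D, c2→B, c3→C; Column's induced payoffs 7, 4, 8; outcome (C, c3), payoffs (10, 8).
Column gets 8 moving first and 10 moving second, so Column prefers to move second.

second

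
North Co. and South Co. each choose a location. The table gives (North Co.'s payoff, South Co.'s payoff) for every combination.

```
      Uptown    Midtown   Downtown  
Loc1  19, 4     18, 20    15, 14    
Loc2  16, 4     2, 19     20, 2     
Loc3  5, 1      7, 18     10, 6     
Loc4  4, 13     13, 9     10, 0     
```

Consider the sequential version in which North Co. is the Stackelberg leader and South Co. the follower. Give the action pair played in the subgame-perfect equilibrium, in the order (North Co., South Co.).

(Loc1, Midtown)

South Co. best-responds to each possible North Co. move:
- Loc1 → South Co. plays Midtown (best of 4, 20, 14); North Co. gets 18.
- Loc2 → South Co. plays Midtown (best of 4, 19, 2); North Co. gets 2.
- Loc3 → South Co. plays Midtown (best of 1, 18, 6); North Co. gets 7.
- Loc4 → South Co. plays Uptown (best of 13, 9, 0); North Co. gets 4.
Among 18, 2, 7, 4, the best is 18 at Loc1. Subgame-perfect outcome: (Loc1, Midtown) with payoffs (18, 20).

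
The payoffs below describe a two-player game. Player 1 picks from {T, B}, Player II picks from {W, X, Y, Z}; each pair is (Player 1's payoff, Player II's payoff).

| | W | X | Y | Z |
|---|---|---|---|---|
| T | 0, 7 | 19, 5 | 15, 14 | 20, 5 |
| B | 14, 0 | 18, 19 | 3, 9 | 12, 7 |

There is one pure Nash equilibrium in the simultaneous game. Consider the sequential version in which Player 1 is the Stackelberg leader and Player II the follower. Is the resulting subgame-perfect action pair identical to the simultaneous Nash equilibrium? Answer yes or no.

Player II best-responds to each possible Player 1 move:
- T: Player II compares 7, 5, 14, 5 and picks Y; Player 1 would get 15.
- B: Player II compares 0, 19, 9, 7 and picks X; Player 1 would get 18.
Player 1's induced payoffs are 15, 18, so Player 1 commits to B. Subgame-perfect outcome: (B, X) with payoffs (18, 19).
Under simultaneous play:
Player 1's best replies: W→B; X→T; Y→T; Z→T.
Player II's best replies: T→Y; B→X.
The unique mutual best reply is (T, Y), giving (15, 14).
Sequential outcome (B, X) differs from the Nash profile (T, Y).

no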